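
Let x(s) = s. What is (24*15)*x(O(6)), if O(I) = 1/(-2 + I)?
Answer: 90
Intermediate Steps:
(24*15)*x(O(6)) = (24*15)/(-2 + 6) = 360/4 = 360*(¼) = 90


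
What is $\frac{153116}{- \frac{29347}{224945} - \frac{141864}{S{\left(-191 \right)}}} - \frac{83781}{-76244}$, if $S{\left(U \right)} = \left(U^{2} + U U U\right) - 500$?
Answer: $- \frac{2476661040769845831}{1779219386084} \approx -1.392 \cdot 10^{6}$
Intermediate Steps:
$S{\left(U \right)} = -500 + U^{2} + U^{3}$ ($S{\left(U \right)} = \left(U^{2} + U^{2} U\right) - 500 = \left(U^{2} + U^{3}\right) - 500 = -500 + U^{2} + U^{3}$)
$\frac{153116}{- \frac{29347}{224945} - \frac{141864}{S{\left(-191 \right)}}} - \frac{83781}{-76244} = \frac{153116}{- \frac{29347}{224945} - \frac{141864}{-500 + \left(-191\right)^{2} + \left(-191\right)^{3}}} - \frac{83781}{-76244} = \frac{153116}{\left(-29347\right) \frac{1}{224945} - \frac{141864}{-500 + 36481 - 6967871}} - - \frac{83781}{76244} = \frac{153116}{- \frac{29347}{224945} - \frac{141864}{-6931890}} + \frac{83781}{76244} = \frac{153116}{- \frac{29347}{224945} - - \frac{23644}{1155315}} + \frac{83781}{76244} = \frac{153116}{- \frac{29347}{224945} + \frac{23644}{1155315}} + \frac{83781}{76244} = \frac{153116}{- \frac{23335861}{212148843}} + \frac{83781}{76244} = 153116 \left(- \frac{212148843}{23335861}\right) + \frac{83781}{76244} = - \frac{32483382244788}{23335861} + \frac{83781}{76244} = - \frac{2476661040769845831}{1779219386084}$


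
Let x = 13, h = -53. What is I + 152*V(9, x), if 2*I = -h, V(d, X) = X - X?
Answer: 53/2 ≈ 26.500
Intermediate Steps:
V(d, X) = 0
I = 53/2 (I = (-1*(-53))/2 = (1/2)*53 = 53/2 ≈ 26.500)
I + 152*V(9, x) = 53/2 + 152*0 = 53/2 + 0 = 53/2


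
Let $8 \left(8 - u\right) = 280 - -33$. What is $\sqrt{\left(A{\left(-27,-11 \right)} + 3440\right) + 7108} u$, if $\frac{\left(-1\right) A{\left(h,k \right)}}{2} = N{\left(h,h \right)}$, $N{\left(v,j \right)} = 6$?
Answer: $- \frac{249 \sqrt{2634}}{4} \approx -3194.8$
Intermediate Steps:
$A{\left(h,k \right)} = -12$ ($A{\left(h,k \right)} = \left(-2\right) 6 = -12$)
$u = - \frac{249}{8}$ ($u = 8 - \frac{280 - -33}{8} = 8 - \frac{280 + 33}{8} = 8 - \frac{313}{8} = - \frac{249}{8} \approx -31.125$)
$\sqrt{\left(A{\left(-27,-11 \right)} + 3440\right) + 7108} u = \sqrt{\left(-12 + 3440\right) + 7108} \left(- \frac{249}{8}\right) = \sqrt{3428 + 7108} \left(- \frac{249}{8}\right) = \sqrt{10536} \left(- \frac{249}{8}\right) = 2 \sqrt{2634} \left(- \frac{249}{8}\right) = - \frac{249 \sqrt{2634}}{4}$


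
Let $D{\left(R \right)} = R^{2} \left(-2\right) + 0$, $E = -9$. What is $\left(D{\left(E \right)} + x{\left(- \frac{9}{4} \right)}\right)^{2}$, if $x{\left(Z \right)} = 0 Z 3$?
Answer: $26244$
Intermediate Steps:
$x{\left(Z \right)} = 0$ ($x{\left(Z \right)} = 0 \cdot 3 = 0$)
$D{\left(R \right)} = - 2 R^{2}$ ($D{\left(R \right)} = - 2 R^{2} + 0 = - 2 R^{2}$)
$\left(D{\left(E \right)} + x{\left(- \frac{9}{4} \right)}\right)^{2} = \left(- 2 \left(-9\right)^{2} + 0\right)^{2} = \left(\left(-2\right) 81 + 0\right)^{2} = \left(-162 + 0\right)^{2} = \left(-162\right)^{2} = 26244$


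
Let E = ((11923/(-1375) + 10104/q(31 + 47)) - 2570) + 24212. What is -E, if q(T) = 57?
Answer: -569801713/26125 ≈ -21811.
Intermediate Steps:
E = 569801713/26125 (E = ((11923/(-1375) + 10104/57) - 2570) + 24212 = ((11923*(-1/1375) + 10104*(1/57)) - 2570) + 24212 = ((-11923/1375 + 3368/19) - 2570) + 24212 = (4404463/26125 - 2570) + 24212 = -62736787/26125 + 24212 = 569801713/26125 ≈ 21811.)
-E = -1*569801713/26125 = -569801713/26125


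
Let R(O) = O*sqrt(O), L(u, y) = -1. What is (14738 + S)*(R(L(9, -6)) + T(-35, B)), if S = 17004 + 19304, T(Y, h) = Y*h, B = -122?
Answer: 217966420 - 51046*I ≈ 2.1797e+8 - 51046.0*I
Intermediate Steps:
R(O) = O**(3/2)
S = 36308
(14738 + S)*(R(L(9, -6)) + T(-35, B)) = (14738 + 36308)*((-1)**(3/2) - 35*(-122)) = 51046*(-I + 4270) = 51046*(4270 - I) = 217966420 - 51046*I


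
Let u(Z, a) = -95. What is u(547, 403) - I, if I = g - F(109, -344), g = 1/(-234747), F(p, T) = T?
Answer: -103053932/234747 ≈ -439.00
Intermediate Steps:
g = -1/234747 ≈ -4.2599e-6
I = 80752967/234747 (I = -1/234747 - 1*(-344) = -1/234747 + 344 = 80752967/234747 ≈ 344.00)
u(547, 403) - I = -95 - 1*80752967/234747 = -95 - 80752967/234747 = -103053932/234747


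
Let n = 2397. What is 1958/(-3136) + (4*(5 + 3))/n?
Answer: -2296487/3758496 ≈ -0.61101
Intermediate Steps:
1958/(-3136) + (4*(5 + 3))/n = 1958/(-3136) + (4*(5 + 3))/2397 = 1958*(-1/3136) + (4*8)*(1/2397) = -979/1568 + 32*(1/2397) = -979/1568 + 32/2397 = -2296487/3758496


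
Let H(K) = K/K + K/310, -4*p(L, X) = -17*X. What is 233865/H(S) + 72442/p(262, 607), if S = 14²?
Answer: 374127516229/2610707 ≈ 1.4331e+5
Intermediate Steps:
S = 196
p(L, X) = 17*X/4 (p(L, X) = -(-17)*X/4 = 17*X/4)
H(K) = 1 + K/310 (H(K) = 1 + K*(1/310) = 1 + K/310)
233865/H(S) + 72442/p(262, 607) = 233865/(1 + (1/310)*196) + 72442/(((17/4)*607)) = 233865/(1 + 98/155) + 72442/(10319/4) = 233865/(253/155) + 72442*(4/10319) = 233865*(155/253) + 289768/10319 = 36249075/253 + 289768/10319 = 374127516229/2610707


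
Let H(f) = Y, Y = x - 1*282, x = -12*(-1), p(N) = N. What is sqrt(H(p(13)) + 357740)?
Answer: sqrt(357470) ≈ 597.89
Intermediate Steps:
x = 12
Y = -270 (Y = 12 - 1*282 = 12 - 282 = -270)
H(f) = -270
sqrt(H(p(13)) + 357740) = sqrt(-270 + 357740) = sqrt(357470)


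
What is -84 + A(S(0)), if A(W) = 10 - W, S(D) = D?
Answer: -74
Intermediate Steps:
-84 + A(S(0)) = -84 + (10 - 1*0) = -84 + (10 + 0) = -84 + 10 = -74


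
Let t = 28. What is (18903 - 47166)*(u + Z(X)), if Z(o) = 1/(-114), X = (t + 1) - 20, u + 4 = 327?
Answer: -346890641/38 ≈ -9.1287e+6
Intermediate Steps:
u = 323 (u = -4 + 327 = 323)
X = 9 (X = (28 + 1) - 20 = 29 - 20 = 9)
Z(o) = -1/114
(18903 - 47166)*(u + Z(X)) = (18903 - 47166)*(323 - 1/114) = -28263*36821/114 = -346890641/38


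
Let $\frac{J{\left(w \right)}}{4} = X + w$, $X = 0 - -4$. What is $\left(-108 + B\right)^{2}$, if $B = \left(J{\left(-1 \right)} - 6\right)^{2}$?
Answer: $5184$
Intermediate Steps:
$X = 4$ ($X = 0 + 4 = 4$)
$J{\left(w \right)} = 16 + 4 w$ ($J{\left(w \right)} = 4 \left(4 + w\right) = 16 + 4 w$)
$B = 36$ ($B = \left(\left(16 + 4 \left(-1\right)\right) - 6\right)^{2} = \left(\left(16 - 4\right) - 6\right)^{2} = \left(12 - 6\right)^{2} = 6^{2} = 36$)
$\left(-108 + B\right)^{2} = \left(-108 + 36\right)^{2} = \left(-72\right)^{2} = 5184$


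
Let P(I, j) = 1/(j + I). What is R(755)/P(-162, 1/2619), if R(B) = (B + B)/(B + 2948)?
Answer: -91522610/1385451 ≈ -66.060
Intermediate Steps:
R(B) = 2*B/(2948 + B) (R(B) = (2*B)/(2948 + B) = 2*B/(2948 + B))
P(I, j) = 1/(I + j)
R(755)/P(-162, 1/2619) = (2*755/(2948 + 755))/(1/(-162 + 1/2619)) = (2*755/3703)/(1/(-162 + 1/2619)) = (2*755*(1/3703))/(1/(-424277/2619)) = 1510/(3703*(-2619/424277)) = (1510/3703)*(-424277/2619) = -91522610/1385451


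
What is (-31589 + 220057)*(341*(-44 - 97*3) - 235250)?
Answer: -65866738980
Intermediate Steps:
(-31589 + 220057)*(341*(-44 - 97*3) - 235250) = 188468*(341*(-44 - 291) - 235250) = 188468*(341*(-335) - 235250) = 188468*(-114235 - 235250) = 188468*(-349485) = -65866738980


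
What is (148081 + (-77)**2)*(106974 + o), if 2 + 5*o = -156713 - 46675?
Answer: 10210246960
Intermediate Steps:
o = -40678 (o = -2/5 + (-156713 - 46675)/5 = -2/5 + (1/5)*(-203388) = -2/5 - 203388/5 = -40678)
(148081 + (-77)**2)*(106974 + o) = (148081 + (-77)**2)*(106974 - 40678) = (148081 + 5929)*66296 = 154010*66296 = 10210246960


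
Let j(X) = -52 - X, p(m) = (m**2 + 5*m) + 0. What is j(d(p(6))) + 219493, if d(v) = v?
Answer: 219375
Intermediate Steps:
p(m) = m**2 + 5*m
j(d(p(6))) + 219493 = (-52 - 6*(5 + 6)) + 219493 = (-52 - 6*11) + 219493 = (-52 - 1*66) + 219493 = (-52 - 66) + 219493 = -118 + 219493 = 219375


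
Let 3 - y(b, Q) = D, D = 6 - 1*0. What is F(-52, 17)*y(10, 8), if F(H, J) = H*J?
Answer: 2652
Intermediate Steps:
D = 6 (D = 6 + 0 = 6)
y(b, Q) = -3 (y(b, Q) = 3 - 1*6 = 3 - 6 = -3)
F(-52, 17)*y(10, 8) = -52*17*(-3) = -884*(-3) = 2652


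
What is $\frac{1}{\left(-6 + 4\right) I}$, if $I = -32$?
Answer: $\frac{1}{64} \approx 0.015625$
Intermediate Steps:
$\frac{1}{\left(-6 + 4\right) I} = \frac{1}{\left(-6 + 4\right) \left(-32\right)} = \frac{1}{\left(-2\right) \left(-32\right)} = \frac{1}{64}$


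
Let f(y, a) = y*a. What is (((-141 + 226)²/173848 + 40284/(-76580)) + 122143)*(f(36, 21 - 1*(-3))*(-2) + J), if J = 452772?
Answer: 45840658558230447417/832079990 ≈ 5.5092e+10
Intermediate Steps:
f(y, a) = a*y
(((-141 + 226)²/173848 + 40284/(-76580)) + 122143)*(f(36, 21 - 1*(-3))*(-2) + J) = (((-141 + 226)²/173848 + 40284/(-76580)) + 122143)*(((21 - 1*(-3))*36)*(-2) + 452772) = ((85²*(1/173848) + 40284*(-1/76580)) + 122143)*(((21 + 3)*36)*(-2) + 452772) = ((7225*(1/173848) - 10071/19145) + 122143)*((24*36)*(-2) + 452772) = ((7225/173848 - 10071/19145) + 122143)*(864*(-2) + 452772) = (-1612500583/3328319960 + 122143)*(-1728 + 452772) = (406529372373697/3328319960)*451044 = 45840658558230447417/832079990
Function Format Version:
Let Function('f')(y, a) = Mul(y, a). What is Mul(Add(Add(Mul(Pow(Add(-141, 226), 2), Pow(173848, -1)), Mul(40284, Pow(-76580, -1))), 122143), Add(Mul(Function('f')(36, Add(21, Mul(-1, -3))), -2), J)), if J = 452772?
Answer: Rational(45840658558230447417, 832079990) ≈ 5.5092e+10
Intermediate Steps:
Function('f')(y, a) = Mul(a, y)
Mul(Add(Add(Mul(Pow(Add(-141, 226), 2), Pow(173848, -1)), Mul(40284, Pow(-76580, -1))), 122143), Add(Mul(Function('f')(36, Add(21, Mul(-1, -3))), -2), J)) = Mul(Add(Add(Mul(Pow(Add(-141, 226), 2), Pow(173848, -1)), Mul(40284, Pow(-76580, -1))), 122143), Add(Mul(Mul(Add(21, Mul(-1, -3)), 36), -2), 452772)) = Mul(Add(Add(Mul(Pow(85, 2), Rational(1, 173848)), Mul(40284, Rational(-1, 76580))), 122143), Add(Mul(Mul(Add(21, 3), 36), -2), 452772)) = Mul(Add(Add(Mul(7225, Rational(1, 173848)), Rational(-10071, 19145)), 122143), Add(Mul(Mul(24, 36), -2), 452772)) = Mul(Add(Add(Rational(7225, 173848), Rational(-10071, 19145)), 122143), Add(Mul(864, -2), 452772)) = Mul(Add(Rational(-1612500583, 3328319960), 122143), Add(-1728, 452772)) = Mul(Rational(406529372373697, 3328319960), 451044) = Rational(45840658558230447417, 832079990)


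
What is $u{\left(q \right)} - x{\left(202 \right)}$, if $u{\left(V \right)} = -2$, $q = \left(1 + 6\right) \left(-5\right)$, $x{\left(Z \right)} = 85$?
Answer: $-87$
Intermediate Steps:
$q = -35$ ($q = 7 \left(-5\right) = -35$)
$u{\left(q \right)} - x{\left(202 \right)} = -2 - 85 = -87$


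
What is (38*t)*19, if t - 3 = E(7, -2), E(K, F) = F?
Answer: 722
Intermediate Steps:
t = 1 (t = 3 - 2 = 1)
(38*t)*19 = (38*1)*19 = 38*19 = 722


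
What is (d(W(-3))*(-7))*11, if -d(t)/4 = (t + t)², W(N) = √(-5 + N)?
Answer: -9856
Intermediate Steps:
d(t) = -16*t² (d(t) = -4*(t + t)² = -4*4*t² = -16*t²)
(d(W(-3))*(-7))*11 = (-16*(√(-5 - 3))²*(-7))*11 = (-16*(√(-8))²*(-7))*11 = (-16*(2*I*√2)²*(-7))*11 = (-16*(-8)*(-7))*11 = (128*(-7))*11 = -896*11 = -9856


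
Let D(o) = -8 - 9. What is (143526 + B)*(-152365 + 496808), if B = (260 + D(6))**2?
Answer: 69775540725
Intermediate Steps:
D(o) = -17
B = 59049 (B = (260 - 17)**2 = 243**2 = 59049)
(143526 + B)*(-152365 + 496808) = (143526 + 59049)*(-152365 + 496808) = 202575*344443 = 69775540725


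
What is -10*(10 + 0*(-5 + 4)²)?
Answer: -100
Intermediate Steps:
-10*(10 + 0*(-5 + 4)²) = -10*(10 + 0*(-1)²) = -10*(10 + 0*1) = -10*(10 + 0) = -10*10 = -100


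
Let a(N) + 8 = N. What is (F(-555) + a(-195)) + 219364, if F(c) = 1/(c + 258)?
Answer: 65090816/297 ≈ 2.1916e+5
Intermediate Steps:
a(N) = -8 + N
F(c) = 1/(258 + c)
(F(-555) + a(-195)) + 219364 = (1/(258 - 555) + (-8 - 195)) + 219364 = (1/(-297) - 203) + 219364 = (-1/297 - 203) + 219364 = -60292/297 + 219364 = 65090816/297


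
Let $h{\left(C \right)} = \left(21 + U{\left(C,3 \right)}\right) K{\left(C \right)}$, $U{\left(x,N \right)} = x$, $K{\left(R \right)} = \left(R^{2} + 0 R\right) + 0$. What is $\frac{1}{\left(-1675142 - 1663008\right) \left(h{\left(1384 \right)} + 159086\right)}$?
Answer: $- \frac{1}{8984212675122900} \approx -1.1131 \cdot 10^{-16}$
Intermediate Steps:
$K{\left(R \right)} = R^{2}$ ($K{\left(R \right)} = \left(R^{2} + 0\right) + 0 = R^{2} + 0 = R^{2}$)
$h{\left(C \right)} = C^{2} \left(21 + C\right)$ ($h{\left(C \right)} = \left(21 + C\right) C^{2} = C^{2} \left(21 + C\right)$)
$\frac{1}{\left(-1675142 - 1663008\right) \left(h{\left(1384 \right)} + 159086\right)} = \frac{1}{\left(-1675142 - 1663008\right) \left(1384^{2} \left(21 + 1384\right) + 159086\right)} = \frac{1}{\left(-3338150\right) \left(1915456 \cdot 1405 + 159086\right)} = \frac{1}{\left(-3338150\right) \left(2691215680 + 159086\right)} = \frac{1}{\left(-3338150\right) 2691374766} = \frac{1}{-8984212675122900} = - \frac{1}{8984212675122900}$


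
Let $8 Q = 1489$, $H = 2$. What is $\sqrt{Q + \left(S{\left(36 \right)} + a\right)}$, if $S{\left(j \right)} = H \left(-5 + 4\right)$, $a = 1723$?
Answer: $\frac{\sqrt{30514}}{4} \approx 43.671$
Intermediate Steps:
$Q = \frac{1489}{8}$ ($Q = \frac{1}{8} \cdot 1489 = \frac{1489}{8} \approx 186.13$)
$S{\left(j \right)} = -2$ ($S{\left(j \right)} = 2 \left(-5 + 4\right) = 2 \left(-1\right) = -2$)
$\sqrt{Q + \left(S{\left(36 \right)} + a\right)} = \sqrt{\frac{1489}{8} + \left(-2 + 1723\right)} = \sqrt{\frac{1489}{8} + 1721} = \sqrt{\frac{15257}{8}} = \frac{\sqrt{30514}}{4}$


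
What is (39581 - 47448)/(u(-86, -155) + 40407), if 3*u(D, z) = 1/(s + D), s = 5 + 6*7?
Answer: -920439/4727618 ≈ -0.19469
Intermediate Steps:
s = 47 (s = 5 + 42 = 47)
u(D, z) = 1/(3*(47 + D))
(39581 - 47448)/(u(-86, -155) + 40407) = (39581 - 47448)/(1/(3*(47 - 86)) + 40407) = -7867/((⅓)/(-39) + 40407) = -7867/((⅓)*(-1/39) + 40407) = -7867/(-1/117 + 40407) = -7867/4727618/117 = -7867*117/4727618 = -920439/4727618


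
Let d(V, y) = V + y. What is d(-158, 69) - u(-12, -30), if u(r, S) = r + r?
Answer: -65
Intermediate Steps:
u(r, S) = 2*r
d(-158, 69) - u(-12, -30) = (-158 + 69) - 2*(-12) = -89 - 1*(-24) = -89 + 24 = -65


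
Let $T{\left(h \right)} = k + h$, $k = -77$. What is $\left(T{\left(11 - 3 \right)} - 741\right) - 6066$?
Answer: $-6876$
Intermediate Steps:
$T{\left(h \right)} = -77 + h$
$\left(T{\left(11 - 3 \right)} - 741\right) - 6066 = \left(\left(-77 + \left(11 - 3\right)\right) - 741\right) - 6066 = \left(\left(-77 + 8\right) - 741\right) - 6066 = \left(-69 - 741\right) - 6066 = -810 - 6066 = -6876$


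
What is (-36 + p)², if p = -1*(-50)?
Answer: 196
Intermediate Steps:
p = 50
(-36 + p)² = (-36 + 50)² = 14² = 196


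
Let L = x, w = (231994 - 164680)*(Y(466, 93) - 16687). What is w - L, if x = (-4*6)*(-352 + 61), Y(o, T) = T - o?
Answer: -1148383824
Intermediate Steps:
x = 6984 (x = -24*(-291) = 6984)
w = -1148376840 (w = (231994 - 164680)*((93 - 1*466) - 16687) = 67314*((93 - 466) - 16687) = 67314*(-373 - 16687) = 67314*(-17060) = -1148376840)
L = 6984
w - L = -1148376840 - 1*6984 = -1148376840 - 6984 = -1148383824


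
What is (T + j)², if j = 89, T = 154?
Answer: 59049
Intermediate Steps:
(T + j)² = (154 + 89)² = 243² = 59049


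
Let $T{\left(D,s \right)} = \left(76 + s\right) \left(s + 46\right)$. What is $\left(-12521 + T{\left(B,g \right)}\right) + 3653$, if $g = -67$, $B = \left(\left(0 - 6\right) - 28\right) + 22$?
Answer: $-9057$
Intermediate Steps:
$B = -12$ ($B = \left(\left(0 - 6\right) - 28\right) + 22 = \left(-6 - 28\right) + 22 = -34 + 22 = -12$)
$T{\left(D,s \right)} = \left(46 + s\right) \left(76 + s\right)$ ($T{\left(D,s \right)} = \left(76 + s\right) \left(46 + s\right) = \left(46 + s\right) \left(76 + s\right)$)
$\left(-12521 + T{\left(B,g \right)}\right) + 3653 = \left(-12521 + \left(3496 + \left(-67\right)^{2} + 122 \left(-67\right)\right)\right) + 3653 = \left(-12521 + \left(3496 + 4489 - 8174\right)\right) + 3653 = \left(-12521 - 189\right) + 3653 = -12710 + 3653 = -9057$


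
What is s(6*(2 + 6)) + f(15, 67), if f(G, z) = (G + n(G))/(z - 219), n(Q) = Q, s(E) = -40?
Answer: -3055/76 ≈ -40.197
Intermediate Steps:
f(G, z) = 2*G/(-219 + z) (f(G, z) = (G + G)/(z - 219) = (2*G)/(-219 + z) = 2*G/(-219 + z))
s(6*(2 + 6)) + f(15, 67) = -40 + 2*15/(-219 + 67) = -40 + 2*15/(-152) = -40 + 2*15*(-1/152) = -40 - 15/76 = -3055/76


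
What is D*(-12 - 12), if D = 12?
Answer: -288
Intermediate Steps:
D*(-12 - 12) = 12*(-12 - 12) = 12*(-24) = -288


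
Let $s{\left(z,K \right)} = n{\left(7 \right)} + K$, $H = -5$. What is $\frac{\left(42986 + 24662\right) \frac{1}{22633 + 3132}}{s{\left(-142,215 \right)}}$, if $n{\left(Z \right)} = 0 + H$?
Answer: $\frac{4832}{386475} \approx 0.012503$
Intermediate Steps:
$n{\left(Z \right)} = -5$ ($n{\left(Z \right)} = 0 - 5 = -5$)
$s{\left(z,K \right)} = -5 + K$
$\frac{\left(42986 + 24662\right) \frac{1}{22633 + 3132}}{s{\left(-142,215 \right)}} = \frac{\left(42986 + 24662\right) \frac{1}{22633 + 3132}}{-5 + 215} = \frac{67648 \cdot \frac{1}{25765}}{210} = 67648 \cdot \frac{1}{25765} \cdot \frac{1}{210} = \frac{67648}{25765} \cdot \frac{1}{210} = \frac{4832}{386475}$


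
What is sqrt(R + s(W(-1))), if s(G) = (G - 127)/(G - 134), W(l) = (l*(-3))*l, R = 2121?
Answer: sqrt(39826859)/137 ≈ 46.065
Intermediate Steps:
W(l) = -3*l**2 (W(l) = (-3*l)*l = -3*l**2)
s(G) = (-127 + G)/(-134 + G)
sqrt(R + s(W(-1))) = sqrt(2121 + (-127 - 3*(-1)**2)/(-134 - 3*(-1)**2)) = sqrt(2121 + (-127 - 3*1)/(-134 - 3*1)) = sqrt(2121 + (-127 - 3)/(-134 - 3)) = sqrt(2121 - 130/(-137)) = sqrt(2121 - 1/137*(-130)) = sqrt(2121 + 130/137) = sqrt(290707/137) = sqrt(39826859)/137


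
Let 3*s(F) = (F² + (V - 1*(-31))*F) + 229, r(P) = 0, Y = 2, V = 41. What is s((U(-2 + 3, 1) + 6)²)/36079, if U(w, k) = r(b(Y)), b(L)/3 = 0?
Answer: 4117/108237 ≈ 0.038037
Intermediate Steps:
b(L) = 0 (b(L) = 3*0 = 0)
U(w, k) = 0
s(F) = 229/3 + 24*F + F²/3 (s(F) = ((F² + (41 - 1*(-31))*F) + 229)/3 = ((F² + (41 + 31)*F) + 229)/3 = ((F² + 72*F) + 229)/3 = (229 + F² + 72*F)/3 = 229/3 + 24*F + F²/3)
s((U(-2 + 3, 1) + 6)²)/36079 = (229/3 + 24*(0 + 6)² + ((0 + 6)²)²/3)/36079 = (229/3 + 24*6² + (6²)²/3)*(1/36079) = (229/3 + 24*36 + (⅓)*36²)*(1/36079) = (229/3 + 864 + (⅓)*1296)*(1/36079) = (229/3 + 864 + 432)*(1/36079) = (4117/3)*(1/36079) = 4117/108237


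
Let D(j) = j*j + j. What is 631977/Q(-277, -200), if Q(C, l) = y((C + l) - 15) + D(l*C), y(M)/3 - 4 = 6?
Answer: 210659/1023071810 ≈ 0.00020591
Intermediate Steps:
D(j) = j + j**2 (D(j) = j**2 + j = j + j**2)
y(M) = 30 (y(M) = 12 + 3*6 = 12 + 18 = 30)
Q(C, l) = 30 + C*l*(1 + C*l) (Q(C, l) = 30 + (l*C)*(1 + l*C) = 30 + (C*l)*(1 + C*l) = 30 + C*l*(1 + C*l))
631977/Q(-277, -200) = 631977/(30 - 277*(-200)*(1 - 277*(-200))) = 631977/(30 - 277*(-200)*(1 + 55400)) = 631977/(30 - 277*(-200)*55401) = 631977/(30 + 3069215400) = 631977/3069215430 = 631977*(1/3069215430) = 210659/1023071810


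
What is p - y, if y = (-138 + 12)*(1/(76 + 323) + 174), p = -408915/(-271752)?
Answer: 2902803231/132392 ≈ 21926.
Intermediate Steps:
p = 10485/6968 (p = -408915*(-1/271752) = 10485/6968 ≈ 1.5047)
y = -416562/19 (y = -126*(1/399 + 174) = -126*69427/399 = -416562/19 ≈ -21924.)
p - y = 10485/6968 - 1*(-416562/19) = 10485/6968 + 416562/19 = 2902803231/132392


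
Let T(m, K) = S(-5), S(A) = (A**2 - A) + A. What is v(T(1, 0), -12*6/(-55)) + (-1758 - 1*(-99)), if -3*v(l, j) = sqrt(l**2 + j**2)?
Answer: -1659 - sqrt(1895809)/165 ≈ -1667.3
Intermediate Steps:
S(A) = A**2
T(m, K) = 25 (T(m, K) = (-5)**2 = 25)
v(l, j) = -sqrt(j**2 + l**2)/3 (v(l, j) = -sqrt(l**2 + j**2)/3 = -sqrt(j**2 + l**2)/3)
v(T(1, 0), -12*6/(-55)) + (-1758 - 1*(-99)) = -sqrt((-12*6/(-55))**2 + 25**2)/3 + (-1758 - 1*(-99)) = -sqrt((-72*(-1/55))**2 + 625)/3 + (-1758 + 99) = -sqrt((72/55)**2 + 625)/3 - 1659 = -sqrt(5184/3025 + 625)/3 - 1659 = -sqrt(1895809)/165 - 1659 = -1659 - sqrt(1895809)/165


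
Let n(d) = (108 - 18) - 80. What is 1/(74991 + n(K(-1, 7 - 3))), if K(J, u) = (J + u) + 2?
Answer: 1/75001 ≈ 1.3333e-5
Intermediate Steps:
K(J, u) = 2 + J + u
n(d) = 10 (n(d) = 90 - 80 = 10)
1/(74991 + n(K(-1, 7 - 3))) = 1/(74991 + 10) = 1/75001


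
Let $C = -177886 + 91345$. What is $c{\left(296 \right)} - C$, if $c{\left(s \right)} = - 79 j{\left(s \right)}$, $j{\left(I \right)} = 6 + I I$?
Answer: $-6835597$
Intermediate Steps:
$j{\left(I \right)} = 6 + I^{2}$
$C = -86541$
$c{\left(s \right)} = -474 - 79 s^{2}$ ($c{\left(s \right)} = - 79 \left(6 + s^{2}\right) = -474 - 79 s^{2}$)
$c{\left(296 \right)} - C = \left(-474 - 79 \cdot 296^{2}\right) - -86541 = \left(-474 - 6921664\right) + 86541 = -6922138 + 86541 = -6835597$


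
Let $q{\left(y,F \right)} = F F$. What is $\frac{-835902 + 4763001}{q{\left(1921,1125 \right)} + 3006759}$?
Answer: $\frac{1309033}{1424128} \approx 0.91918$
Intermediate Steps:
$q{\left(y,F \right)} = F^{2}$
$\frac{-835902 + 4763001}{q{\left(1921,1125 \right)} + 3006759} = \frac{-835902 + 4763001}{1125^{2} + 3006759} = \frac{3927099}{1265625 + 3006759} = \frac{3927099}{4272384} = 3927099 \cdot \frac{1}{4272384} = \frac{1309033}{1424128}$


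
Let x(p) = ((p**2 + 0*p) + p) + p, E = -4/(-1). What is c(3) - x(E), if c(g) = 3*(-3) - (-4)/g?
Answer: -95/3 ≈ -31.667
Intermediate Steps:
E = 4 (E = -4*(-1) = 4)
c(g) = -9 + 4/g
x(p) = p**2 + 2*p (x(p) = ((p**2 + 0) + p) + p = (p**2 + p) + p = (p + p**2) + p = p**2 + 2*p)
c(3) - x(E) = (-9 + 4/3) - 4*(2 + 4) = (-9 + 4*(1/3)) - 4*6 = (-9 + 4/3) - 1*24 = -23/3 - 24 = -95/3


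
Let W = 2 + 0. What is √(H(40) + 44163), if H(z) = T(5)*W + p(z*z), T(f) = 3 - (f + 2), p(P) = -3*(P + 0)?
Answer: √39355 ≈ 198.38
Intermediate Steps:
p(P) = -3*P
T(f) = 1 - f (T(f) = 3 - (2 + f) = 3 + (-2 - f) = 1 - f)
W = 2
H(z) = -8 - 3*z² (H(z) = (1 - 1*5)*2 - 3*z*z = (1 - 5)*2 - 3*z² = -4*2 - 3*z² = -8 - 3*z²)
√(H(40) + 44163) = √((-8 - 3*40²) + 44163) = √((-8 - 3*1600) + 44163) = √((-8 - 4800) + 44163) = √(-4808 + 44163) = √39355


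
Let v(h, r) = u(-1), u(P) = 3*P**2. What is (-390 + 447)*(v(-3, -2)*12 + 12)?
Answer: 2736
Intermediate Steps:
v(h, r) = 3 (v(h, r) = 3*(-1)**2 = 3*1 = 3)
(-390 + 447)*(v(-3, -2)*12 + 12) = (-390 + 447)*(3*12 + 12) = 57*(36 + 12) = 57*48 = 2736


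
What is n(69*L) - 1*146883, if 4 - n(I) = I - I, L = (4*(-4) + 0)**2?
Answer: -146879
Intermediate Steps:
L = 256 (L = (-16 + 0)**2 = (-16)**2 = 256)
n(I) = 4 (n(I) = 4 - (I - I) = 4 - 1*0 = 4 + 0 = 4)
n(69*L) - 1*146883 = 4 - 1*146883 = 4 - 146883 = -146879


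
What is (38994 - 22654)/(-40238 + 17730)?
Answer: -4085/5627 ≈ -0.72596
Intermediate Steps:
(38994 - 22654)/(-40238 + 17730) = 16340/(-22508) = 16340*(-1/22508) = -4085/5627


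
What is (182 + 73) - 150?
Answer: 105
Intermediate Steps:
(182 + 73) - 150 = 255 - 150 = 105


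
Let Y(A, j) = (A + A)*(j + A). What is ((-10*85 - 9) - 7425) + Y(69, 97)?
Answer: 14624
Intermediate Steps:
Y(A, j) = 2*A*(A + j) (Y(A, j) = (2*A)*(A + j) = 2*A*(A + j))
((-10*85 - 9) - 7425) + Y(69, 97) = ((-10*85 - 9) - 7425) + 2*69*(69 + 97) = ((-850 - 9) - 7425) + 2*69*166 = (-859 - 7425) + 22908 = -8284 + 22908 = 14624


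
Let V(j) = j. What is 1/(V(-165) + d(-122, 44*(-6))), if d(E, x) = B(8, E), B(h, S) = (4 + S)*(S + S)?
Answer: 1/28627 ≈ 3.4932e-5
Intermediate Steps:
B(h, S) = 2*S*(4 + S) (B(h, S) = (4 + S)*(2*S) = 2*S*(4 + S))
d(E, x) = 2*E*(4 + E)
1/(V(-165) + d(-122, 44*(-6))) = 1/(-165 + 2*(-122)*(4 - 122)) = 1/(-165 + 2*(-122)*(-118)) = 1/(-165 + 28792) = 1/28627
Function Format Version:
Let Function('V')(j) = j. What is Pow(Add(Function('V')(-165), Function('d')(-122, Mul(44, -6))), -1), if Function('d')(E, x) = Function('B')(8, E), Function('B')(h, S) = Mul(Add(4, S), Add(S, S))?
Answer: Rational(1, 28627) ≈ 3.4932e-5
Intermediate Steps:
Function('B')(h, S) = Mul(2, S, Add(4, S)) (Function('B')(h, S) = Mul(Add(4, S), Mul(2, S)) = Mul(2, S, Add(4, S)))
Function('d')(E, x) = Mul(2, E, Add(4, E))
Pow(Add(Function('V')(-165), Function('d')(-122, Mul(44, -6))), -1) = Pow(Add(-165, Mul(2, -122, Add(4, -122))), -1) = Pow(Add(-165, Mul(2, -122, -118)), -1) = Pow(Add(-165, 28792), -1) = Pow(28627, -1) = Rational(1, 28627)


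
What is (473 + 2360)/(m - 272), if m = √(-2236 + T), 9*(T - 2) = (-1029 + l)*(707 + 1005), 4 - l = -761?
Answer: -1155864/189655 - 2833*I*√472074/379310 ≈ -6.0946 - 5.1317*I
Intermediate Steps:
l = 765 (l = 4 - 1*(-761) = 4 + 761 = 765)
T = -150650/3 (T = 2 + ((-1029 + 765)*(707 + 1005))/9 = 2 + (-264*1712)/9 = 2 + (⅑)*(-451968) = 2 - 150656/3 = -150650/3 ≈ -50217.)
m = I*√472074/3 (m = √(-2236 - 150650/3) = √(-157358/3) = I*√472074/3 ≈ 229.03*I)
(473 + 2360)/(m - 272) = (473 + 2360)/(I*√472074/3 - 272) = 2833/(-272 + I*√472074/3)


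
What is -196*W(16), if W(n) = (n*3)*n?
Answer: -150528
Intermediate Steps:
W(n) = 3*n² (W(n) = (3*n)*n = 3*n²)
-196*W(16) = -588*16² = -588*256 = -196*768 = -150528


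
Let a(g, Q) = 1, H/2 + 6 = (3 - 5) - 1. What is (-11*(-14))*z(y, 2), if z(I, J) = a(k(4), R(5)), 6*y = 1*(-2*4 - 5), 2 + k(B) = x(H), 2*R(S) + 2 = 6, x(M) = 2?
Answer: 154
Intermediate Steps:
H = -18 (H = -12 + 2*((3 - 5) - 1) = -12 + 2*(-2 - 1) = -12 + 2*(-3) = -12 - 6 = -18)
R(S) = 2 (R(S) = -1 + (½)*6 = -1 + 3 = 2)
k(B) = 0 (k(B) = -2 + 2 = 0)
y = -13/6 (y = (1*(-2*4 - 5))/6 = (1*(-8 - 5))/6 = (1*(-13))/6 = (⅙)*(-13) = -13/6 ≈ -2.1667)
z(I, J) = 1
(-11*(-14))*z(y, 2) = -11*(-14)*1 = 154*1 = 154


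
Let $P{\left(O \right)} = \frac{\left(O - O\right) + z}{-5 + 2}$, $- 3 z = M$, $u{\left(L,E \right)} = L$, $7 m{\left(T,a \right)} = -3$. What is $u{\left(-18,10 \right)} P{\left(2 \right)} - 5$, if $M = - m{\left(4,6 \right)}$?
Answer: $- \frac{41}{7} \approx -5.8571$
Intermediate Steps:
$m{\left(T,a \right)} = - \frac{3}{7}$ ($m{\left(T,a \right)} = \frac{1}{7} \left(-3\right) = - \frac{3}{7}$)
$M = \frac{3}{7}$ ($M = \left(-1\right) \left(- \frac{3}{7}\right) = \frac{3}{7} \approx 0.42857$)
$z = - \frac{1}{7}$ ($z = \left(- \frac{1}{3}\right) \frac{3}{7} = - \frac{1}{7} \approx -0.14286$)
$P{\left(O \right)} = \frac{1}{21}$ ($P{\left(O \right)} = \frac{\left(O - O\right) - \frac{1}{7}}{-5 + 2} = \frac{0 - \frac{1}{7}}{-3} = \left(- \frac{1}{7}\right) \left(- \frac{1}{3}\right) = \frac{1}{21}$)
$u{\left(-18,10 \right)} P{\left(2 \right)} - 5 = \left(-18\right) \frac{1}{21} - 5 = - \frac{6}{7} - 5 = - \frac{41}{7}$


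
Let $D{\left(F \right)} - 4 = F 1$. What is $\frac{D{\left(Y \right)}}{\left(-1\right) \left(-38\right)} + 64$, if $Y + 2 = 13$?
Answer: $\frac{2447}{38} \approx 64.395$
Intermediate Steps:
$Y = 11$ ($Y = -2 + 13 = 11$)
$D{\left(F \right)} = 4 + F$ ($D{\left(F \right)} = 4 + F 1 = 4 + F$)
$\frac{D{\left(Y \right)}}{\left(-1\right) \left(-38\right)} + 64 = \frac{4 + 11}{\left(-1\right) \left(-38\right)} + 64 = \frac{1}{38} \cdot 15 + 64 = \frac{15}{38} + 64 = \frac{2447}{38}$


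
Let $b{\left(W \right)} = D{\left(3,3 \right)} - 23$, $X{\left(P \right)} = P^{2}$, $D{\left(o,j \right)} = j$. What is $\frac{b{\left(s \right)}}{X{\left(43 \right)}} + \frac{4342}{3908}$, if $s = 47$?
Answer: $\frac{3975099}{3612946} \approx 1.1002$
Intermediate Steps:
$b{\left(W \right)} = -20$ ($b{\left(W \right)} = 3 - 23 = -20$)
$\frac{b{\left(s \right)}}{X{\left(43 \right)}} + \frac{4342}{3908} = - \frac{20}{43^{2}} + \frac{4342}{3908} = - \frac{20}{1849} + 4342 \cdot \frac{1}{3908} = \left(-20\right) \frac{1}{1849} + \frac{2171}{1954} = - \frac{20}{1849} + \frac{2171}{1954} = \frac{3975099}{3612946}$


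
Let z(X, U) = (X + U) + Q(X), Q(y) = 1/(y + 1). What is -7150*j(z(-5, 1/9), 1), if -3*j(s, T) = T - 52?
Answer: -121550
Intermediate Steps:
Q(y) = 1/(1 + y)
z(X, U) = U + X + 1/(1 + X) (z(X, U) = (X + U) + 1/(1 + X) = (U + X) + 1/(1 + X) = U + X + 1/(1 + X))
j(s, T) = 52/3 - T/3 (j(s, T) = -(T - 52)/3 = -(-52 + T)/3 = 52/3 - T/3)
-7150*j(z(-5, 1/9), 1) = -7150/(1/(52/3 - 1/3*1)) = -7150/(1/(52/3 - 1/3)) = -7150/(1/17) = -7150/1/17 = -7150*17 = -121550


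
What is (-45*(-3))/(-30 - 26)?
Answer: -135/56 ≈ -2.4107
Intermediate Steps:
(-45*(-3))/(-30 - 26) = 135/(-56) = 135*(-1/56) = -135/56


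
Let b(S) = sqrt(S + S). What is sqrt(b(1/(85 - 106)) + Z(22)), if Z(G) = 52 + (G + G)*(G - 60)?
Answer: sqrt(-714420 + 21*I*sqrt(42))/21 ≈ 0.0038337 + 40.249*I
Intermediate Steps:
b(S) = sqrt(2)*sqrt(S) (b(S) = sqrt(2*S) = sqrt(2)*sqrt(S))
Z(G) = 52 + 2*G*(-60 + G) (Z(G) = 52 + (2*G)*(-60 + G) = 52 + 2*G*(-60 + G))
sqrt(b(1/(85 - 106)) + Z(22)) = sqrt(sqrt(2)*sqrt(1/(85 - 106)) + (52 - 120*22 + 2*22**2)) = sqrt(sqrt(2)*sqrt(1/(-21)) + (52 - 2640 + 2*484)) = sqrt(sqrt(2)*sqrt(-1/21) + (52 - 2640 + 968)) = sqrt(sqrt(2)*(I*sqrt(21)/21) - 1620) = sqrt(I*sqrt(42)/21 - 1620) = sqrt(-1620 + I*sqrt(42)/21)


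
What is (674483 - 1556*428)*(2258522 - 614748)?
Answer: 13996735610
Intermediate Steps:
(674483 - 1556*428)*(2258522 - 614748) = (674483 - 665968)*1643774 = 8515*1643774 = 13996735610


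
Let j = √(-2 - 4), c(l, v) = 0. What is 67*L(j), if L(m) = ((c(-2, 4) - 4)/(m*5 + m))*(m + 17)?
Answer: -134/3 + 1139*I*√6/9 ≈ -44.667 + 310.0*I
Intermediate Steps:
j = I*√6 (j = √(-6) = I*√6 ≈ 2.4495*I)
L(m) = -2*(17 + m)/(3*m) (L(m) = ((0 - 4)/(m*5 + m))*(m + 17) = (-4/(5*m + m))*(17 + m) = (-4*1/(6*m))*(17 + m) = (-2/(3*m))*(17 + m) = -2*(17 + m)/(3*m))
67*L(j) = 67*(2*(-17 - I*√6)/(3*((I*√6)))) = 67*(2*(-I*√6/6)*(-17 - I*√6)/3) = 67*(-I*√6*(-17 - I*√6)/9) = -67*I*√6*(-17 - I*√6)/9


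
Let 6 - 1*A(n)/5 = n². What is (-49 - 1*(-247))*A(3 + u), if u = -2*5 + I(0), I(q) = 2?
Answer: -18810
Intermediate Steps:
u = -8 (u = -2*5 + 2 = -10 + 2 = -8)
A(n) = 30 - 5*n²
(-49 - 1*(-247))*A(3 + u) = (-49 - 1*(-247))*(30 - 5*(3 - 8)²) = (-49 + 247)*(30 - 5*(-5)²) = 198*(30 - 5*25) = 198*(30 - 125) = 198*(-95) = -18810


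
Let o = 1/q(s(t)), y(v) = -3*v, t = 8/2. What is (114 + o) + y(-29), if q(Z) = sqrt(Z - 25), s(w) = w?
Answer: 201 - I*sqrt(21)/21 ≈ 201.0 - 0.21822*I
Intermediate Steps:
t = 4 (t = 8*(1/2) = 4)
q(Z) = sqrt(-25 + Z)
o = -I*sqrt(21)/21 (o = 1/(sqrt(-25 + 4)) = 1/(sqrt(-21)) = 1/(I*sqrt(21)) = -I*sqrt(21)/21 ≈ -0.21822*I)
(114 + o) + y(-29) = (114 - I*sqrt(21)/21) - 3*(-29) = (114 - I*sqrt(21)/21) + 87 = 201 - I*sqrt(21)/21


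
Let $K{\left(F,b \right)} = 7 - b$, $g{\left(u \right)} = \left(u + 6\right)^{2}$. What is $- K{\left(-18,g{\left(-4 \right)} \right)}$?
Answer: $-3$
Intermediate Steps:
$g{\left(u \right)} = \left(6 + u\right)^{2}$
$- K{\left(-18,g{\left(-4 \right)} \right)} = - (7 - \left(6 - 4\right)^{2}) = - (7 - 2^{2}) = - (7 - 4) = \left(-1\right) 3 = -3$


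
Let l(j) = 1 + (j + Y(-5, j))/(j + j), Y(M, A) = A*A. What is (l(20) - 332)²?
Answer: 410881/4 ≈ 1.0272e+5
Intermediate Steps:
Y(M, A) = A²
l(j) = 1 + (j + j²)/(2*j) (l(j) = 1 + (j + j²)/(j + j) = 1 + (j + j²)/((2*j)) = 1 + (j + j²)*(1/(2*j)) = 1 + (j + j²)/(2*j))
(l(20) - 332)² = ((3/2 + (½)*20) - 332)² = ((3/2 + 10) - 332)² = (23/2 - 332)² = (-641/2)² = 410881/4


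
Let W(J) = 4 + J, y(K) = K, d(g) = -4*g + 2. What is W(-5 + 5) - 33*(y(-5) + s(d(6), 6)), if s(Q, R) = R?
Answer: -29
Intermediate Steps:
d(g) = 2 - 4*g
W(-5 + 5) - 33*(y(-5) + s(d(6), 6)) = (4 + (-5 + 5)) - 33*(-5 + 6) = (4 + 0) - 33*1 = 4 - 33 = -29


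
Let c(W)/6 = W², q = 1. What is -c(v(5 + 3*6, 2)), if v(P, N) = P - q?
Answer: -2904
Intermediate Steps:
v(P, N) = -1 + P (v(P, N) = P - 1*1 = P - 1 = -1 + P)
c(W) = 6*W²
-c(v(5 + 3*6, 2)) = -6*(-1 + (5 + 3*6))² = -6*(-1 + (5 + 18))² = -6*(-1 + 23)² = -6*22² = -6*484 = -1*2904 = -2904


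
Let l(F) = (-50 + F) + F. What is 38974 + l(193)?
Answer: 39310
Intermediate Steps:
l(F) = -50 + 2*F
38974 + l(193) = 38974 + (-50 + 2*193) = 38974 + (-50 + 386) = 38974 + 336 = 39310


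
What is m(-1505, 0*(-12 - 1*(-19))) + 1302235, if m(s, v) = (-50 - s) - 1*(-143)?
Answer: 1303833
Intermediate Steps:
m(s, v) = 93 - s (m(s, v) = (-50 - s) + 143 = 93 - s)
m(-1505, 0*(-12 - 1*(-19))) + 1302235 = (93 - 1*(-1505)) + 1302235 = (93 + 1505) + 1302235 = 1598 + 1302235 = 1303833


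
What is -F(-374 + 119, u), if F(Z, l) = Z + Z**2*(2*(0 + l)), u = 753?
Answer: -97927395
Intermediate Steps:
F(Z, l) = Z + 2*l*Z**2 (F(Z, l) = Z + Z**2*(2*l) = Z + 2*l*Z**2)
-F(-374 + 119, u) = -(-374 + 119)*(1 + 2*(-374 + 119)*753) = -(-255)*(1 + 2*(-255)*753) = -(-255)*(1 - 384030) = -(-255)*(-384029) = -1*97927395 = -97927395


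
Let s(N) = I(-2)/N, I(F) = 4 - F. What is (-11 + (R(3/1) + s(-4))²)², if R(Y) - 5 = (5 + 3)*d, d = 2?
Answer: 2181529/16 ≈ 1.3635e+5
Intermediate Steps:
R(Y) = 21 (R(Y) = 5 + (5 + 3)*2 = 5 + 8*2 = 5 + 16 = 21)
s(N) = 6/N (s(N) = (4 - 1*(-2))/N = (4 + 2)/N = 6/N)
(-11 + (R(3/1) + s(-4))²)² = (-11 + (21 + 6/(-4))²)² = (-11 + (21 + 6*(-¼))²)² = (-11 + (21 - 3/2)²)² = (-11 + (39/2)²)² = (-11 + 1521/4)² = (1477/4)² = 2181529/16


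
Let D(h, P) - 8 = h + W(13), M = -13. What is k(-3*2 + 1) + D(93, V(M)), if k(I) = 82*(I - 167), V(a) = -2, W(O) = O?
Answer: -13990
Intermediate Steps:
k(I) = -13694 + 82*I (k(I) = 82*(-167 + I) = -13694 + 82*I)
D(h, P) = 21 + h (D(h, P) = 8 + (h + 13) = 8 + (13 + h) = 21 + h)
k(-3*2 + 1) + D(93, V(M)) = (-13694 + 82*(-3*2 + 1)) + (21 + 93) = (-13694 + 82*(-6 + 1)) + 114 = (-13694 + 82*(-5)) + 114 = (-13694 - 410) + 114 = -14104 + 114 = -13990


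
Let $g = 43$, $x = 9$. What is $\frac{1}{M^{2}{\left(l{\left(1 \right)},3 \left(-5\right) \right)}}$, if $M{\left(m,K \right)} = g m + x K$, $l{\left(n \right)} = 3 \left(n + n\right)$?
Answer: $\frac{1}{15129} \approx 6.6098 \cdot 10^{-5}$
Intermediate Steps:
$l{\left(n \right)} = 6 n$ ($l{\left(n \right)} = 3 \cdot 2 n = 6 n$)
$M{\left(m,K \right)} = 9 K + 43 m$ ($M{\left(m,K \right)} = 43 m + 9 K = 9 K + 43 m$)
$\frac{1}{M^{2}{\left(l{\left(1 \right)},3 \left(-5\right) \right)}} = \frac{1}{\left(9 \cdot 3 \left(-5\right) + 43 \cdot 6 \cdot 1\right)^{2}} = \frac{1}{\left(9 \left(-15\right) + 43 \cdot 6\right)^{2}} = \frac{1}{\left(-135 + 258\right)^{2}} = \frac{1}{123^{2}} = \frac{1}{15129}$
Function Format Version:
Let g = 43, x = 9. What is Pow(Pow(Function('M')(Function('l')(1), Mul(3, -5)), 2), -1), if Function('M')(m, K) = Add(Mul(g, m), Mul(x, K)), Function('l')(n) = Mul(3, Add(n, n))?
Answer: Rational(1, 15129) ≈ 6.6098e-5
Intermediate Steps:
Function('l')(n) = Mul(6, n) (Function('l')(n) = Mul(3, Mul(2, n)) = Mul(6, n))
Function('M')(m, K) = Add(Mul(9, K), Mul(43, m)) (Function('M')(m, K) = Add(Mul(43, m), Mul(9, K)) = Add(Mul(9, K), Mul(43, m)))
Pow(Pow(Function('M')(Function('l')(1), Mul(3, -5)), 2), -1) = Pow(Pow(Add(Mul(9, Mul(3, -5)), Mul(43, Mul(6, 1))), 2), -1) = Pow(Pow(Add(Mul(9, -15), Mul(43, 6)), 2), -1) = Pow(Pow(Add(-135, 258), 2), -1) = Pow(Pow(123, 2), -1) = Pow(15129, -1) = Rational(1, 15129)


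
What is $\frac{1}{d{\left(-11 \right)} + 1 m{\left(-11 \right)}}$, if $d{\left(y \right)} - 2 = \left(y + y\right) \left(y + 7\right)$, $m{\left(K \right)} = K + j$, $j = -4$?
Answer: $\frac{1}{75} \approx 0.013333$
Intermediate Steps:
$m{\left(K \right)} = -4 + K$ ($m{\left(K \right)} = K - 4 = -4 + K$)
$d{\left(y \right)} = 2 + 2 y \left(7 + y\right)$ ($d{\left(y \right)} = 2 + \left(y + y\right) \left(y + 7\right) = 2 + 2 y \left(7 + y\right)$)
$\frac{1}{d{\left(-11 \right)} + 1 m{\left(-11 \right)}} = \frac{1}{\left(2 + 2 \left(-11\right)^{2} + 14 \left(-11\right)\right) + 1 \left(-4 - 11\right)} = \frac{1}{\left(2 + 2 \cdot 121 - 154\right) + 1 \left(-15\right)} = \frac{1}{\left(2 + 242 - 154\right) - 15} = \frac{1}{90 - 15} = \frac{1}{75}$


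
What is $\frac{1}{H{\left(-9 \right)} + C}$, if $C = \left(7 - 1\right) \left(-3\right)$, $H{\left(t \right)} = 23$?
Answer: $\frac{1}{5} \approx 0.2$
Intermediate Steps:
$C = -18$ ($C = 6 \left(-3\right) = -18$)
$\frac{1}{H{\left(-9 \right)} + C} = \frac{1}{23 - 18} = \frac{1}{5}$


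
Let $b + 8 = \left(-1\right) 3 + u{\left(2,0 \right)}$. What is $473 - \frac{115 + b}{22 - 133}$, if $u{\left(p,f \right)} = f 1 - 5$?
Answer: $\frac{17534}{37} \approx 473.89$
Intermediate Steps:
$u{\left(p,f \right)} = -5 + f$ ($u{\left(p,f \right)} = f - 5 = -5 + f$)
$b = -16$ ($b = -8 + \left(\left(-1\right) 3 + \left(-5 + 0\right)\right) = -8 - 8 = -16$)
$473 - \frac{115 + b}{22 - 133} = 473 - \frac{115 - 16}{22 - 133} = 473 - \frac{99}{-111} = 473 - 99 \left(- \frac{1}{111}\right) = 473 - - \frac{33}{37} = 473 + \frac{33}{37} = \frac{17534}{37}$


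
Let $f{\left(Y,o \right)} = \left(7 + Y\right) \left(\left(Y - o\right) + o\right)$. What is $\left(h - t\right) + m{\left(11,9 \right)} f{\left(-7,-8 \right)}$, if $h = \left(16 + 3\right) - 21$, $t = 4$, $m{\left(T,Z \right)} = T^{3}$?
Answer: $-6$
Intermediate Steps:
$f{\left(Y,o \right)} = Y \left(7 + Y\right)$ ($f{\left(Y,o \right)} = \left(7 + Y\right) Y = Y \left(7 + Y\right)$)
$h = -2$ ($h = 19 - 21 = -2$)
$\left(h - t\right) + m{\left(11,9 \right)} f{\left(-7,-8 \right)} = \left(-2 - 4\right) + 11^{3} \left(- 7 \left(7 - 7\right)\right) = \left(-2 - 4\right) + 1331 \left(\left(-7\right) 0\right) = -6 + 1331 \cdot 0 = -6 + 0 = -6$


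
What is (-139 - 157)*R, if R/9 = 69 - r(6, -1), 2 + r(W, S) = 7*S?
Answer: -207792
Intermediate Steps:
r(W, S) = -2 + 7*S
R = 702 (R = 9*(69 - (-2 + 7*(-1))) = 9*(69 - (-2 - 7)) = 9*(69 - 1*(-9)) = 9*(69 + 9) = 9*78 = 702)
(-139 - 157)*R = (-139 - 157)*702 = -296*702 = -207792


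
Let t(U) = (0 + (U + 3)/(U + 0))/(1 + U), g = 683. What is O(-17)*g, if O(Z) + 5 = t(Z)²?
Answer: -63130373/18496 ≈ -3413.2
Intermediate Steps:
t(U) = (3 + U)/(U*(1 + U)) (t(U) = (0 + (3 + U)/U)/(1 + U) = ((3 + U)/U)/(1 + U) = (3 + U)/(U*(1 + U)))
O(Z) = -5 + (3 + Z)²/(Z²*(1 + Z)²) (O(Z) = -5 + ((3 + Z)/(Z*(1 + Z)))² = -5 + (3 + Z)²/(Z²*(1 + Z)²))
O(-17)*g = (-5 + (3 - 17)²/((-17)²*(1 - 17)²))*683 = (-5 + (1/289)*(-14)²/(-16)²)*683 = (-5 + (1/289)*(1/256)*196)*683 = (-5 + 49/18496)*683 = -92431/18496*683 = -63130373/18496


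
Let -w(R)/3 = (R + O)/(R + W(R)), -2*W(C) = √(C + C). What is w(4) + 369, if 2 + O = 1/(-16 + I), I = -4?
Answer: 25713/70 - 117*√2/280 ≈ 366.74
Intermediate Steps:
W(C) = -√2*√C/2 (W(C) = -√(C + C)/2 = -√2*√C/2)
O = -41/20 (O = -2 + 1/(-16 - 4) = -2 + 1/(-20) = -2 - 1/20 = -41/20 ≈ -2.0500)
w(R) = -3*(-41/20 + R)/(R - √2*√R/2) (w(R) = -3*(R - 41/20)/(R - √2*√R/2) = -3*(-41/20 + R)/(R - √2*√R/2))
w(4) + 369 = 3*(-41 + 20*4)/(10*(-2*4 + √2*√4)) + 369 = 3*(-41 + 80)/(10*(-8 + √2*2)) + 369 = (3/10)*39/(-8 + 2*√2) + 369 = 117/(10*(-8 + 2*√2)) + 369 = 369 + 117/(10*(-8 + 2*√2))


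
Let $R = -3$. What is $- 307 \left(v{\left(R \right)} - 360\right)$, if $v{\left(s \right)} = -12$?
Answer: $114204$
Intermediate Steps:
$- 307 \left(v{\left(R \right)} - 360\right) = - 307 \left(-12 - 360\right) = \left(-307\right) \left(-372\right) = 114204$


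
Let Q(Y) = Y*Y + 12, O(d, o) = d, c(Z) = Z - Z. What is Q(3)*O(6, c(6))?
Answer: 126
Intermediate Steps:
c(Z) = 0
Q(Y) = 12 + Y² (Q(Y) = Y² + 12 = 12 + Y²)
Q(3)*O(6, c(6)) = (12 + 3²)*6 = (12 + 9)*6 = 21*6 = 126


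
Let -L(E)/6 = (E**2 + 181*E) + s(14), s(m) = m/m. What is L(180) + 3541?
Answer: -386345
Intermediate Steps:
s(m) = 1
L(E) = -6 - 1086*E - 6*E**2 (L(E) = -6*((E**2 + 181*E) + 1) = -6*(1 + E**2 + 181*E) = -6 - 1086*E - 6*E**2)
L(180) + 3541 = (-6 - 1086*180 - 6*180**2) + 3541 = (-6 - 195480 - 6*32400) + 3541 = (-6 - 195480 - 194400) + 3541 = -389886 + 3541 = -386345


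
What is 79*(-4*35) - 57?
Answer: -11117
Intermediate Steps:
79*(-4*35) - 57 = 79*(-140) - 57 = -11060 - 57 = -11117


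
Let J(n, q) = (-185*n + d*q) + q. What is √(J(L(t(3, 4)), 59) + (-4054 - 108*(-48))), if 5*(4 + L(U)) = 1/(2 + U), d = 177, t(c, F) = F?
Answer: √445170/6 ≈ 111.20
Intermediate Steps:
L(U) = -4 + 1/(5*(2 + U))
J(n, q) = -185*n + 178*q (J(n, q) = (-185*n + 177*q) + q = -185*n + 178*q)
√(J(L(t(3, 4)), 59) + (-4054 - 108*(-48))) = √((-37*(-39 - 20*4)/(2 + 4) + 178*59) + (-4054 - 108*(-48))) = √((-37*(-39 - 80)/6 + 10502) + (-4054 + 5184)) = √((-37*(-119)/6 + 10502) + 1130) = √((-185*(-119/30) + 10502) + 1130) = √((4403/6 + 10502) + 1130) = √(67415/6 + 1130) = √(74195/6) = √445170/6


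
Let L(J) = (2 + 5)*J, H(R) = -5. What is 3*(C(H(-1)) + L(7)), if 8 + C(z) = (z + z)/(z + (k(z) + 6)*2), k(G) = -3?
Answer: 93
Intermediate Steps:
L(J) = 7*J
C(z) = -8 + 2*z/(6 + z) (C(z) = -8 + (z + z)/(z + (-3 + 6)*2) = -8 + (2*z)/(z + 3*2) = -8 + (2*z)/(z + 6) = -8 + (2*z)/(6 + z) = -8 + 2*z/(6 + z))
3*(C(H(-1)) + L(7)) = 3*(6*(-8 - 1*(-5))/(6 - 5) + 7*7) = 3*(6*(-8 + 5)/1 + 49) = 3*(6*1*(-3) + 49) = 3*(-18 + 49) = 3*31 = 93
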